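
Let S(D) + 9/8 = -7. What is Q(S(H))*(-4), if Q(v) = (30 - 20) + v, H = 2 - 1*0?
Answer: -15/2 ≈ -7.5000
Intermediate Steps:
H = 2 (H = 2 + 0 = 2)
S(D) = -65/8 (S(D) = -9/8 - 7 = -65/8)
Q(v) = 10 + v
Q(S(H))*(-4) = (10 - 65/8)*(-4) = (15/8)*(-4) = -15/2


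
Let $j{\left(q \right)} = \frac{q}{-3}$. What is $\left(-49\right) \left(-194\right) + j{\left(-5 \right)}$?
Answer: $\frac{28523}{3} \approx 9507.7$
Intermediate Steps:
$j{\left(q \right)} = - \frac{q}{3}$ ($j{\left(q \right)} = q \left(- \frac{1}{3}\right) = - \frac{q}{3}$)
$\left(-49\right) \left(-194\right) + j{\left(-5 \right)} = \left(-49\right) \left(-194\right) - - \frac{5}{3} = 9506 + \frac{5}{3} = \frac{28523}{3}$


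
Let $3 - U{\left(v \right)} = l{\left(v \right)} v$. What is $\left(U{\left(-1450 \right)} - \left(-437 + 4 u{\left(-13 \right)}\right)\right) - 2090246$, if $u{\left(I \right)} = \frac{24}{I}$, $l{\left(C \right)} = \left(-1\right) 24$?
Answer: $- \frac{27619782}{13} \approx -2.1246 \cdot 10^{6}$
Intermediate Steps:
$l{\left(C \right)} = -24$
$U{\left(v \right)} = 3 + 24 v$ ($U{\left(v \right)} = 3 - - 24 v = 3 + 24 v$)
$\left(U{\left(-1450 \right)} - \left(-437 + 4 u{\left(-13 \right)}\right)\right) - 2090246 = \left(\left(3 + 24 \left(-1450\right)\right) + \left(437 - 4 \frac{24}{-13}\right)\right) - 2090246 = \left(\left(3 - 34800\right) + \left(437 - 4 \cdot 24 \left(- \frac{1}{13}\right)\right)\right) - 2090246 = \left(-34797 + \left(437 - - \frac{96}{13}\right)\right) - 2090246 = \left(-34797 + \left(437 + \frac{96}{13}\right)\right) - 2090246 = \left(-34797 + \frac{5777}{13}\right) - 2090246 = - \frac{446584}{13} - 2090246 = - \frac{27619782}{13}$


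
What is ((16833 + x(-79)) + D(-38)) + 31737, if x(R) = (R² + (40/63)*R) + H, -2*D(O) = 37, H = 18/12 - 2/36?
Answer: 766413/14 ≈ 54744.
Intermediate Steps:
H = 13/9 (H = 18*(1/12) - 2*1/36 = 3/2 - 1/18 = 13/9 ≈ 1.4444)
D(O) = -37/2 (D(O) = -½*37 = -37/2)
x(R) = 13/9 + R² + 40*R/63 (x(R) = (R² + (40/63)*R) + 13/9 = (R² + (40*(1/63))*R) + 13/9 = (R² + 40*R/63) + 13/9 = 13/9 + R² + 40*R/63)
((16833 + x(-79)) + D(-38)) + 31737 = ((16833 + (13/9 + (-79)² + (40/63)*(-79))) - 37/2) + 31737 = ((16833 + (13/9 + 6241 - 3160/63)) - 37/2) + 31737 = ((16833 + 43346/7) - 37/2) + 31737 = (161177/7 - 37/2) + 31737 = 322095/14 + 31737 = 766413/14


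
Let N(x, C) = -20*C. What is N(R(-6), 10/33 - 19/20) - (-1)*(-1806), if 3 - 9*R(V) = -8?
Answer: -59171/33 ≈ -1793.1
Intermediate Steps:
R(V) = 11/9 (R(V) = ⅓ - ⅑*(-8) = ⅓ + 8/9 = 11/9)
N(R(-6), 10/33 - 19/20) - (-1)*(-1806) = -20*(10/33 - 19/20) - (-1)*(-1806) = -20*(10*(1/33) - 19*1/20) - 1*1806 = -20*(10/33 - 19/20) - 1806 = -20*(-427/660) - 1806 = 427/33 - 1806 = -59171/33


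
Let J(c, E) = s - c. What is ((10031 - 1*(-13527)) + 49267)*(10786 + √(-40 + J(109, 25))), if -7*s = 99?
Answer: 785490450 + 72825*I*√7994/7 ≈ 7.8549e+8 + 9.3018e+5*I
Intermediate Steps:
s = -99/7 (s = -⅐*99 = -99/7 ≈ -14.143)
J(c, E) = -99/7 - c
((10031 - 1*(-13527)) + 49267)*(10786 + √(-40 + J(109, 25))) = ((10031 - 1*(-13527)) + 49267)*(10786 + √(-40 + (-99/7 - 1*109))) = ((10031 + 13527) + 49267)*(10786 + √(-40 + (-99/7 - 109))) = (23558 + 49267)*(10786 + √(-40 - 862/7)) = 72825*(10786 + √(-1142/7)) = 72825*(10786 + I*√7994/7) = 785490450 + 72825*I*√7994/7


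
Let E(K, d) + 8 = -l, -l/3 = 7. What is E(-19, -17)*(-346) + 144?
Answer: -4354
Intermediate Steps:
l = -21 (l = -3*7 = -21)
E(K, d) = 13 (E(K, d) = -8 - 1*(-21) = -8 + 21 = 13)
E(-19, -17)*(-346) + 144 = 13*(-346) + 144 = -4498 + 144 = -4354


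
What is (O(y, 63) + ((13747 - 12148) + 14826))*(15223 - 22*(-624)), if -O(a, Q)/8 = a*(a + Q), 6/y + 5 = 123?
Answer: 1652700983895/3481 ≈ 4.7478e+8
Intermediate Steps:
y = 3/59 (y = 6/(-5 + 123) = 6/118 = 6*(1/118) = 3/59 ≈ 0.050847)
O(a, Q) = -8*a*(Q + a) (O(a, Q) = -8*a*(a + Q) = -8*a*(Q + a))
(O(y, 63) + ((13747 - 12148) + 14826))*(15223 - 22*(-624)) = (-8*3/59*(63 + 3/59) + ((13747 - 12148) + 14826))*(15223 - 22*(-624)) = (-8*3/59*3720/59 + (1599 + 14826))*(15223 + 13728) = (-89280/3481 + 16425)*28951 = (57086145/3481)*28951 = 1652700983895/3481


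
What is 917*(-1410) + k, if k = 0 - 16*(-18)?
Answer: -1292682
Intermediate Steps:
k = 288 (k = 0 + 288 = 288)
917*(-1410) + k = 917*(-1410) + 288 = -1292970 + 288 = -1292682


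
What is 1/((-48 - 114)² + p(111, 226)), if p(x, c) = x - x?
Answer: 1/26244 ≈ 3.8104e-5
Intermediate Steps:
p(x, c) = 0
1/((-48 - 114)² + p(111, 226)) = 1/((-48 - 114)² + 0) = 1/((-162)² + 0) = 1/(26244 + 0) = 1/26244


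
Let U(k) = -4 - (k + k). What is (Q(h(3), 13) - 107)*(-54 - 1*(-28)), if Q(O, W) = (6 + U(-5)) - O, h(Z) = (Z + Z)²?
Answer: 3406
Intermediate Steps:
h(Z) = 4*Z² (h(Z) = (2*Z)² = 4*Z²)
U(k) = -4 - 2*k
Q(O, W) = 12 - O (Q(O, W) = (6 + (-4 - 2*(-5))) - O = (6 + (-4 + 10)) - O = (6 + 6) - O = 12 - O)
(Q(h(3), 13) - 107)*(-54 - 1*(-28)) = ((12 - 4*3²) - 107)*(-54 - 1*(-28)) = ((12 - 4*9) - 107)*(-54 + 28) = ((12 - 1*36) - 107)*(-26) = ((12 - 36) - 107)*(-26) = (-24 - 107)*(-26) = -131*(-26) = 3406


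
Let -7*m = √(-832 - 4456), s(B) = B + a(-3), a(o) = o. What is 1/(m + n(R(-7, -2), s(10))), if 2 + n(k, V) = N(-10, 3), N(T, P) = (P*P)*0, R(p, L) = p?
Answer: -49/2742 + 7*I*√1322/2742 ≈ -0.01787 + 0.092821*I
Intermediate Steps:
s(B) = -3 + B (s(B) = B - 3 = -3 + B)
N(T, P) = 0 (N(T, P) = P²*0 = 0)
n(k, V) = -2 (n(k, V) = -2 + 0 = -2)
m = -2*I*√1322/7 (m = -√(-832 - 4456)/7 = -2*I*√1322/7 ≈ -10.388*I)
1/(m + n(R(-7, -2), s(10))) = 1/(-2*I*√1322/7 - 2) = 1/(-2 - 2*I*√1322/7)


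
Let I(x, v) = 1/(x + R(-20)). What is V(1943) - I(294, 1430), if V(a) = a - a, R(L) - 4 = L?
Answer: -1/278 ≈ -0.0035971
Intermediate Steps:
R(L) = 4 + L
I(x, v) = 1/(-16 + x) (I(x, v) = 1/(x + (4 - 20)) = 1/(x - 16) = 1/(-16 + x))
V(a) = 0
V(1943) - I(294, 1430) = 0 - 1/(-16 + 294) = 0 - 1/278 = -1/278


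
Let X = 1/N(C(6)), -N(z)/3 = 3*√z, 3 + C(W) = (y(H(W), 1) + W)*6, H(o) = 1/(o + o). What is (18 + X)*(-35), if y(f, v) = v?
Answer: -630 + 35*√39/351 ≈ -629.38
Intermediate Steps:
H(o) = 1/(2*o)
C(W) = 3 + 6*W (C(W) = -3 + (1 + W)*6 = -3 + (6 + 6*W) = 3 + 6*W)
N(z) = -9*√z
X = -√39/351 (X = 1/(-9*√(3 + 6*6)) = 1/(-9*√(3 + 36)) = 1/(-9*√39) = -√39/351 ≈ -0.017792)
(18 + X)*(-35) = (18 - √39/351)*(-35) = -630 + 35*√39/351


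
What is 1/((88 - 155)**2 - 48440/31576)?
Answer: 3947/17712028 ≈ 0.00022284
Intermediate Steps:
1/((88 - 155)**2 - 48440/31576) = 1/((-67)**2 - 48440*1/31576) = 1/(4489 - 6055/3947) = 1/(17712028/3947) = 3947/17712028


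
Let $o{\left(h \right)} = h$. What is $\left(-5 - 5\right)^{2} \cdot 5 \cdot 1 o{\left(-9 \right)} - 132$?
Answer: $-4632$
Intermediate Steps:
$\left(-5 - 5\right)^{2} \cdot 5 \cdot 1 o{\left(-9 \right)} - 132 = \left(-5 - 5\right)^{2} \cdot 5 \cdot 1 \left(-9\right) - 132 = \left(-10\right)^{2} \cdot 5 \cdot 1 \left(-9\right) - 132 = 100 \cdot 5 \cdot 1 \left(-9\right) - 132 = 500 \cdot 1 \left(-9\right) - 132 = 500 \left(-9\right) - 132 = -4500 - 132 = -4632$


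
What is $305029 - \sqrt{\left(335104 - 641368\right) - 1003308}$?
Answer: $305029 - 6 i \sqrt{36377} \approx 3.0503 \cdot 10^{5} - 1144.4 i$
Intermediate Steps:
$305029 - \sqrt{\left(335104 - 641368\right) - 1003308} = 305029 - \sqrt{-306264 - 1003308} = 305029 - \sqrt{-1309572} = 305029 - 6 i \sqrt{36377}$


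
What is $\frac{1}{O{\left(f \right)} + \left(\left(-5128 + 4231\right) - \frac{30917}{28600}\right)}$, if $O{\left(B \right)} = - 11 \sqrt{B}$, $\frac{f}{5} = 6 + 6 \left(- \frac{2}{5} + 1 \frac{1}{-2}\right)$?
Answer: $- \frac{734594346200}{659428315823689} + \frac{8997560000 \sqrt{3}}{659428315823689} \approx -0.0010904$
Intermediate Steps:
$f = 3$ ($f = 5 \left(6 + 6 \left(- \frac{2}{5} + 1 \frac{1}{-2}\right)\right) = 5 \left(6 + 6 \left(\left(-2\right) \frac{1}{5} + 1 \left(- \frac{1}{2}\right)\right)\right) = 5 \left(6 + 6 \left(- \frac{2}{5} - \frac{1}{2}\right)\right) = 5 \left(6 + 6 \left(- \frac{9}{10}\right)\right) = 5 \left(6 - \frac{27}{5}\right) = 5 \cdot \frac{3}{5} = 3$)
$\frac{1}{O{\left(f \right)} + \left(\left(-5128 + 4231\right) - \frac{30917}{28600}\right)} = \frac{1}{- 11 \sqrt{3} + \left(\left(-5128 + 4231\right) - \frac{30917}{28600}\right)} = \frac{1}{- 11 \sqrt{3} - \frac{25685117}{28600}} = \frac{1}{- \frac{25685117}{28600} - 11 \sqrt{3}}$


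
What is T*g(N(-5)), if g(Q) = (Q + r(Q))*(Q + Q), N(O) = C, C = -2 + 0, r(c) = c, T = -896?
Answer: -14336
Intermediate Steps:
C = -2
N(O) = -2
g(Q) = 4*Q² (g(Q) = (Q + Q)*(Q + Q) = (2*Q)*(2*Q) = 4*Q²)
T*g(N(-5)) = -3584*(-2)² = -3584*4 = -896*16 = -14336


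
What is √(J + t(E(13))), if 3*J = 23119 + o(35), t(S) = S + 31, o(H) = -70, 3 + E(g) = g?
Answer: 2*√1931 ≈ 87.886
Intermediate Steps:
E(g) = -3 + g
t(S) = 31 + S
J = 7683 (J = (23119 - 70)/3 = (⅓)*23049 = 7683)
√(J + t(E(13))) = √(7683 + (31 + (-3 + 13))) = √(7683 + (31 + 10)) = √(7683 + 41) = √7724 = 2*√1931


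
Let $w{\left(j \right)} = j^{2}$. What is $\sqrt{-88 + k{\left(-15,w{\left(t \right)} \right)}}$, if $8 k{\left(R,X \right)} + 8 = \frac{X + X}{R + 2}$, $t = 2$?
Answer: $\frac{i \sqrt{15054}}{13} \approx 9.438 i$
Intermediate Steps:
$k{\left(R,X \right)} = -1 + \frac{X}{4 \left(2 + R\right)}$ ($k{\left(R,X \right)} = -1 + \frac{\left(X + X\right) \frac{1}{R + 2}}{8} = -1 + \frac{2 X \frac{1}{2 + R}}{8} = -1 + \frac{X}{4 \left(2 + R\right)}$)
$\sqrt{-88 + k{\left(-15,w{\left(t \right)} \right)}} = \sqrt{-88 + \frac{-2 - -15 + \frac{2^{2}}{4}}{2 - 15}} = \sqrt{-88 + \frac{-2 + 15 + \frac{1}{4} \cdot 4}{-13}} = \sqrt{-88 - \frac{-2 + 15 + 1}{13}} = \sqrt{-88 - \frac{14}{13}} = \sqrt{- \frac{1158}{13}} = \frac{i \sqrt{15054}}{13}$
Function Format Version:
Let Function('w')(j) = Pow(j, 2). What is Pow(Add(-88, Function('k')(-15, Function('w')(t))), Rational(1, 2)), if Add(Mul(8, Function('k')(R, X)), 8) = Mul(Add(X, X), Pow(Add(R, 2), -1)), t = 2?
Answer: Mul(Rational(1, 13), I, Pow(15054, Rational(1, 2))) ≈ Mul(9.4380, I)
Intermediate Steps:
Function('k')(R, X) = Add(-1, Mul(Rational(1, 4), X, Pow(Add(2, R), -1))) (Function('k')(R, X) = Add(-1, Mul(Rational(1, 8), Mul(Add(X, X), Pow(Add(R, 2), -1)))) = Add(-1, Mul(Rational(1, 8), Mul(Mul(2, X), Pow(Add(2, R), -1)))) = Add(-1, Mul(Rational(1, 8), Mul(2, X, Pow(Add(2, R), -1)))) = Add(-1, Mul(Rational(1, 4), X, Pow(Add(2, R), -1))))
Pow(Add(-88, Function('k')(-15, Function('w')(t))), Rational(1, 2)) = Pow(Add(-88, Mul(Pow(Add(2, -15), -1), Add(-2, Mul(-1, -15), Mul(Rational(1, 4), Pow(2, 2))))), Rational(1, 2)) = Pow(Add(-88, Mul(Pow(-13, -1), Add(-2, 15, Mul(Rational(1, 4), 4)))), Rational(1, 2)) = Pow(Add(-88, Mul(Rational(-1, 13), Add(-2, 15, 1))), Rational(1, 2)) = Pow(Add(-88, Mul(Rational(-1, 13), 14)), Rational(1, 2)) = Pow(Add(-88, Rational(-14, 13)), Rational(1, 2)) = Pow(Rational(-1158, 13), Rational(1, 2)) = Mul(Rational(1, 13), I, Pow(15054, Rational(1, 2)))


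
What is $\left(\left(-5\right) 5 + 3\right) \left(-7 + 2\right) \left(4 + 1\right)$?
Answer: $550$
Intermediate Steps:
$\left(\left(-5\right) 5 + 3\right) \left(-7 + 2\right) \left(4 + 1\right) = \left(-25 + 3\right) \left(\left(-5\right) 5\right) = \left(-22\right) \left(-25\right) = 550$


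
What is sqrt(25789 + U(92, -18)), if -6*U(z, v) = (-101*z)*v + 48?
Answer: I*sqrt(2095) ≈ 45.771*I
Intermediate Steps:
U(z, v) = -8 + 101*v*z/6 (U(z, v) = -((-101*z)*v + 48)/6 = -(-101*v*z + 48)/6 = -(48 - 101*v*z)/6 = -8 + 101*v*z/6)
sqrt(25789 + U(92, -18)) = sqrt(25789 + (-8 + (101/6)*(-18)*92)) = sqrt(25789 + (-8 - 27876)) = sqrt(25789 - 27884) = sqrt(-2095) = I*sqrt(2095)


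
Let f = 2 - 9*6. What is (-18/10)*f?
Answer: 468/5 ≈ 93.600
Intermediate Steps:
f = -52 (f = 2 - 3*18 = 2 - 54 = -52)
(-18/10)*f = -18/10*(-52) = -6*3/10*(-52) = -9/5*(-52) = 468/5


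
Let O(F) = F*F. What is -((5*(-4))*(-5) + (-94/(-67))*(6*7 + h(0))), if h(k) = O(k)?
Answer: -10648/67 ≈ -158.93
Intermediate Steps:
O(F) = F**2
h(k) = k**2
-((5*(-4))*(-5) + (-94/(-67))*(6*7 + h(0))) = -((5*(-4))*(-5) + (-94/(-67))*(6*7 + 0**2)) = -(-20*(-5) + (-94*(-1/67))*(42 + 0)) = -(100 + (94/67)*42) = -(100 + 3948/67) = -1*10648/67 = -10648/67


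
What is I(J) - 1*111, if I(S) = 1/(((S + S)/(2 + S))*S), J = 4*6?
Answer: -63923/576 ≈ -110.98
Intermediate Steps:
J = 24
I(S) = (2 + S)/(2*S²) (I(S) = 1/(((2*S)/(2 + S))*S) = 1/((2*S/(2 + S))*S) = 1/(2*S²/(2 + S)) = (2 + S)/(2*S²))
I(J) - 1*111 = (½)*(2 + 24)/24² - 1*111 = (½)*(1/576)*26 - 111 = 13/576 - 111 = -63923/576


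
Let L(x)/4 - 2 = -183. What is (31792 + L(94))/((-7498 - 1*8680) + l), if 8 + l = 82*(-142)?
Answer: -15534/13915 ≈ -1.1163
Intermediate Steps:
L(x) = -724 (L(x) = 8 + 4*(-183) = 8 - 732 = -724)
l = -11652 (l = -8 + 82*(-142) = -8 - 11644 = -11652)
(31792 + L(94))/((-7498 - 1*8680) + l) = (31792 - 724)/((-7498 - 1*8680) - 11652) = 31068/((-7498 - 8680) - 11652) = 31068/(-16178 - 11652) = 31068/(-27830) = 31068*(-1/27830) = -15534/13915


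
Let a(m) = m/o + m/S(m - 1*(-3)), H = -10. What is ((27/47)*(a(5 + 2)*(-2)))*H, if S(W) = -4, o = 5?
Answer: -189/47 ≈ -4.0213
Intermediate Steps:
a(m) = -m/20 (a(m) = m/5 + m/(-4) = m*(⅕) + m*(-¼) = m/5 - m/4 = -m/20)
((27/47)*(a(5 + 2)*(-2)))*H = ((27/47)*(-(5 + 2)/20*(-2)))*(-10) = ((27*(1/47))*(-1/20*7*(-2)))*(-10) = (27*(-7/20*(-2))/47)*(-10) = ((27/47)*(7/10))*(-10) = (189/470)*(-10) = -189/47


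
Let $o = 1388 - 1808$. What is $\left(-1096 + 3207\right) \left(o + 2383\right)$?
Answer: $4143893$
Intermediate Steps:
$o = -420$
$\left(-1096 + 3207\right) \left(o + 2383\right) = \left(-1096 + 3207\right) \left(-420 + 2383\right) = 2111 \cdot 1963 = 4143893$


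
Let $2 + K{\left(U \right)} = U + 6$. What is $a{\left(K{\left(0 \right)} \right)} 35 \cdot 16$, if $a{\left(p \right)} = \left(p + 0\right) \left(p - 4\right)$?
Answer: $0$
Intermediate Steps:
$K{\left(U \right)} = 4 + U$ ($K{\left(U \right)} = -2 + \left(U + 6\right) = -2 + \left(6 + U\right) = 4 + U$)
$a{\left(p \right)} = p \left(-4 + p\right)$
$a{\left(K{\left(0 \right)} \right)} 35 \cdot 16 = \left(4 + 0\right) \left(-4 + \left(4 + 0\right)\right) 35 \cdot 16 = 4 \left(-4 + 4\right) 35 \cdot 16 = 4 \cdot 0 \cdot 35 \cdot 16 = 0 \cdot 35 \cdot 16 = 0 \cdot 16 = 0$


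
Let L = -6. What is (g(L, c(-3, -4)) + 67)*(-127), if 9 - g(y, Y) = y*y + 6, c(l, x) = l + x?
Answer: -4318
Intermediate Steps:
g(y, Y) = 3 - y² (g(y, Y) = 9 - (y*y + 6) = 9 - (y² + 6) = 9 - (6 + y²) = 9 + (-6 - y²) = 3 - y²)
(g(L, c(-3, -4)) + 67)*(-127) = ((3 - 1*(-6)²) + 67)*(-127) = ((3 - 1*36) + 67)*(-127) = ((3 - 36) + 67)*(-127) = (-33 + 67)*(-127) = 34*(-127) = -4318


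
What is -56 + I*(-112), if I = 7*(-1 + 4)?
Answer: -2408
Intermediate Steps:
I = 21 (I = 7*3 = 21)
-56 + I*(-112) = -56 + 21*(-112) = -56 - 2352 = -2408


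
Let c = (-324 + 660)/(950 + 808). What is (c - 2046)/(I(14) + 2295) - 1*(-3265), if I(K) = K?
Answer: 2208293883/676537 ≈ 3264.1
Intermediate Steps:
c = 56/293 (c = 336/1758 = 336*(1/1758) = 56/293 ≈ 0.19113)
(c - 2046)/(I(14) + 2295) - 1*(-3265) = (56/293 - 2046)/(14 + 2295) - 1*(-3265) = -599422/293/2309 + 3265 = -599422/293*1/2309 + 3265 = -599422/676537 + 3265 = 2208293883/676537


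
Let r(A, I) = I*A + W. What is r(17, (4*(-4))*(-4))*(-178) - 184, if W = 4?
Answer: -194560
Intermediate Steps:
r(A, I) = 4 + A*I (r(A, I) = I*A + 4 = A*I + 4 = 4 + A*I)
r(17, (4*(-4))*(-4))*(-178) - 184 = (4 + 17*((4*(-4))*(-4)))*(-178) - 184 = (4 + 17*(-16*(-4)))*(-178) - 184 = (4 + 17*64)*(-178) - 184 = (4 + 1088)*(-178) - 184 = 1092*(-178) - 184 = -194376 - 184 = -194560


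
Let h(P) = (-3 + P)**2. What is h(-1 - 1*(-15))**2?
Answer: 14641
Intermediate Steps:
h(-1 - 1*(-15))**2 = ((-3 + (-1 - 1*(-15)))**2)**2 = ((-3 + (-1 + 15))**2)**2 = ((-3 + 14)**2)**2 = (11**2)**2 = 121**2 = 14641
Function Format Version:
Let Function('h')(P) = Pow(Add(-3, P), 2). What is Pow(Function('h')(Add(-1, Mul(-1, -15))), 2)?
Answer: 14641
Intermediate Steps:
Pow(Function('h')(Add(-1, Mul(-1, -15))), 2) = Pow(Pow(Add(-3, Add(-1, Mul(-1, -15))), 2), 2) = Pow(Pow(Add(-3, Add(-1, 15)), 2), 2) = Pow(Pow(Add(-3, 14), 2), 2) = Pow(Pow(11, 2), 2) = Pow(121, 2) = 14641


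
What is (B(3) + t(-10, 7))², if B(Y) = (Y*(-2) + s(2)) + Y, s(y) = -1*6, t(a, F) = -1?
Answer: 100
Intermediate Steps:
s(y) = -6
B(Y) = -6 - Y (B(Y) = (Y*(-2) - 6) + Y = (-2*Y - 6) + Y = (-6 - 2*Y) + Y = -6 - Y)
(B(3) + t(-10, 7))² = ((-6 - 1*3) - 1)² = ((-6 - 3) - 1)² = (-9 - 1)² = (-10)² = 100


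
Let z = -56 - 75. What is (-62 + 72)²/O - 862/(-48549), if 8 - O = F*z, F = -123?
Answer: 1805522/156376329 ≈ 0.011546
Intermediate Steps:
z = -131
O = -16105 (O = 8 - (-123)*(-131) = 8 - 1*16113 = 8 - 16113 = -16105)
(-62 + 72)²/O - 862/(-48549) = (-62 + 72)²/(-16105) - 862/(-48549) = 10²*(-1/16105) - 862*(-1/48549) = 100*(-1/16105) + 862/48549 = -20/3221 + 862/48549 = 1805522/156376329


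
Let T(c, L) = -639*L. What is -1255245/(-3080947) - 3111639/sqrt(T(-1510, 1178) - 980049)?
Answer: 1255245/3080947 + 1037213*I*sqrt(1732791)/577597 ≈ 0.40742 + 2363.8*I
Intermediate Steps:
-1255245/(-3080947) - 3111639/sqrt(T(-1510, 1178) - 980049) = -1255245/(-3080947) - 3111639/sqrt(-639*1178 - 980049) = -1255245*(-1/3080947) - 3111639/sqrt(-752742 - 980049) = 1255245/3080947 - 3111639*(-I*sqrt(1732791)/1732791) = 1255245/3080947 - (-1037213)*I*sqrt(1732791)/577597 = 1255245/3080947 + 1037213*I*sqrt(1732791)/577597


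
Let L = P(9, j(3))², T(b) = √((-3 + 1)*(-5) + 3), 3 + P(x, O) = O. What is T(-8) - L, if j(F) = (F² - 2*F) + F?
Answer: -9 + √13 ≈ -5.3944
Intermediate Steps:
j(F) = F² - F
P(x, O) = -3 + O
T(b) = √13 (T(b) = √(-2*(-5) + 3) = √(10 + 3) = √13)
L = 9 (L = (-3 + 3*(-1 + 3))² = (-3 + 3*2)² = (-3 + 6)² = 3² = 9)
T(-8) - L = √13 - 1*9 = √13 - 9 = -9 + √13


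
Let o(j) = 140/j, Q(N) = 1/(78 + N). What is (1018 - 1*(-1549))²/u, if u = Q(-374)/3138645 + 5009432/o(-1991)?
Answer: -2520778953375480/27253026395679527 ≈ -0.092495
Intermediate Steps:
u = -463301448726551959/6503272440 (u = 1/((78 - 374)*3138645) + 5009432/((140/(-1991))) = (1/3138645)/(-296) + 5009432/((140*(-1/1991))) = -1/296*1/3138645 + 5009432/(-140/1991) = -1/929038920 + 5009432*(-1991/140) = -1/929038920 - 2493444778/35 = -463301448726551959/6503272440 ≈ -7.1241e+7)
(1018 - 1*(-1549))²/u = (1018 - 1*(-1549))²/(-463301448726551959/6503272440) = (1018 + 1549)²*(-6503272440/463301448726551959) = 2567²*(-6503272440/463301448726551959) = 6589489*(-6503272440/463301448726551959) = -2520778953375480/27253026395679527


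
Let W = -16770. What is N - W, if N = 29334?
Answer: 46104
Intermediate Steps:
N - W = 29334 - 1*(-16770) = 29334 + 16770 = 46104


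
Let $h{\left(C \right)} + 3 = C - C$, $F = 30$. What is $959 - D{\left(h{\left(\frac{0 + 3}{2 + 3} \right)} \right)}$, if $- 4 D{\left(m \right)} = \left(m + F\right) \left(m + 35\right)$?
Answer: $1175$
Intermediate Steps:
$h{\left(C \right)} = -3$ ($h{\left(C \right)} = -3 + \left(C - C\right) = -3 + 0 = -3$)
$D{\left(m \right)} = - \frac{\left(30 + m\right) \left(35 + m\right)}{4}$ ($D{\left(m \right)} = - \frac{\left(m + 30\right) \left(m + 35\right)}{4} = - \frac{\left(30 + m\right) \left(35 + m\right)}{4}$)
$959 - D{\left(h{\left(\frac{0 + 3}{2 + 3} \right)} \right)} = 959 - \left(- \frac{525}{2} - - \frac{195}{4} - \frac{\left(-3\right)^{2}}{4}\right) = 959 - \left(- \frac{525}{2} + \frac{195}{4} - \frac{9}{4}\right) = 959 - -216 = 959 + 216 = 1175$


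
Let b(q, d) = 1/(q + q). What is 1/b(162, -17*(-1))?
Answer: 324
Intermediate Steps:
b(q, d) = 1/(2*q)
1/b(162, -17*(-1)) = 1/((½)/162) = 1/((½)*(1/162)) = 1/(1/324) = 324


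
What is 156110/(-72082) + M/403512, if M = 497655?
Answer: -8544515/9163816 ≈ -0.93242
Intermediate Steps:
156110/(-72082) + M/403512 = 156110/(-72082) + 497655/403512 = 156110*(-1/72082) + 497655*(1/403512) = -78055/36041 + 165885/134504 = -8544515/9163816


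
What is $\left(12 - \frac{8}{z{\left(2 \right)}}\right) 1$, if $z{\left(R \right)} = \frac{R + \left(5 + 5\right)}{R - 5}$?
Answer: $14$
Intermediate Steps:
$z{\left(R \right)} = \frac{10 + R}{-5 + R}$ ($z{\left(R \right)} = \frac{R + 10}{-5 + R} = \frac{10 + R}{-5 + R}$)
$\left(12 - \frac{8}{z{\left(2 \right)}}\right) 1 = \left(12 - \frac{8}{\frac{1}{-5 + 2} \left(10 + 2\right)}\right) 1 = \left(12 - \frac{8}{\frac{1}{-3} \cdot 12}\right) 1 = \left(12 - \frac{8}{\left(- \frac{1}{3}\right) 12}\right) 1 = \left(12 - \frac{8}{-4}\right) 1 = \left(12 - -2\right) 1 = \left(12 + 2\right) 1 = 14 \cdot 1 = 14$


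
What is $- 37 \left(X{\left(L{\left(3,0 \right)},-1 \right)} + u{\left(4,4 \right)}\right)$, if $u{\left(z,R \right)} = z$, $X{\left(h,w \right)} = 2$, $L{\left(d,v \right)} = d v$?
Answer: $-222$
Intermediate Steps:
$- 37 \left(X{\left(L{\left(3,0 \right)},-1 \right)} + u{\left(4,4 \right)}\right) = - 37 \left(2 + 4\right) = \left(-37\right) 6 = -222$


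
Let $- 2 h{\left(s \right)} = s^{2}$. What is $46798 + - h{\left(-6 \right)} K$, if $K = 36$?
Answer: $47446$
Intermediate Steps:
$h{\left(s \right)} = - \frac{s^{2}}{2}$
$46798 + - h{\left(-6 \right)} K = 46798 + - \frac{\left(-1\right) \left(-6\right)^{2}}{2} \cdot 36 = 46798 + - \frac{\left(-1\right) 36}{2} \cdot 36 = 46798 + \left(-1\right) \left(-18\right) 36 = 46798 + 18 \cdot 36 = 46798 + 648 = 47446$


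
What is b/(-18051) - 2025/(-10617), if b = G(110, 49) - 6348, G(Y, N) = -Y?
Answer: 35039287/63882489 ≈ 0.54850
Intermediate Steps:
b = -6458 (b = -1*110 - 6348 = -110 - 6348 = -6458)
b/(-18051) - 2025/(-10617) = -6458/(-18051) - 2025/(-10617) = -6458*(-1/18051) - 2025*(-1/10617) = 6458/18051 + 675/3539 = 35039287/63882489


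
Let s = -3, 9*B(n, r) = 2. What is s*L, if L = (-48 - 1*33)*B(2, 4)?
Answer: 54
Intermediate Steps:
B(n, r) = 2/9 (B(n, r) = (⅑)*2 = 2/9)
L = -18 (L = (-48 - 1*33)*(2/9) = (-48 - 33)*(2/9) = -81*2/9 = -18)
s*L = -3*(-18) = 54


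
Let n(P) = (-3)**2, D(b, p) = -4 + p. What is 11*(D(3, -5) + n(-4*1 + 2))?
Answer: 0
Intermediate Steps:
n(P) = 9
11*(D(3, -5) + n(-4*1 + 2)) = 11*((-4 - 5) + 9) = 11*(-9 + 9) = 11*0 = 0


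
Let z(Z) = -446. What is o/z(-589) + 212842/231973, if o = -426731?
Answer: 14154999685/14779994 ≈ 957.71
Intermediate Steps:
o/z(-589) + 212842/231973 = -426731/(-446) + 212842/231973 = -426731*(-1/446) + 212842*(1/231973) = 426731/446 + 30406/33139 = 14154999685/14779994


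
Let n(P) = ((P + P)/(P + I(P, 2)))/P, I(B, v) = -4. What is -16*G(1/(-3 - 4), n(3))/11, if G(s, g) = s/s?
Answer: -16/11 ≈ -1.4545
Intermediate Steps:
n(P) = 2/(-4 + P) (n(P) = ((P + P)/(P - 4))/P = ((2*P)/(-4 + P))/P = (2*P/(-4 + P))/P = 2/(-4 + P))
G(s, g) = 1
-16*G(1/(-3 - 4), n(3))/11 = -16*1/11 = -16/11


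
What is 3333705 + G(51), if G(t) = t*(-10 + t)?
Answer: 3335796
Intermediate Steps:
3333705 + G(51) = 3333705 + 51*(-10 + 51) = 3333705 + 51*41 = 3333705 + 2091 = 3335796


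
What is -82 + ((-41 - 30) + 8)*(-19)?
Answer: 1115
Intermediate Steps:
-82 + ((-41 - 30) + 8)*(-19) = -82 + (-71 + 8)*(-19) = -82 - 63*(-19) = -82 + 1197 = 1115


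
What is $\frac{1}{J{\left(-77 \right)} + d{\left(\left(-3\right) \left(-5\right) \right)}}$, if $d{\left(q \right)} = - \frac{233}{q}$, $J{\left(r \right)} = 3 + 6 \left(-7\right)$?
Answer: $- \frac{15}{818} \approx -0.018337$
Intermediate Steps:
$J{\left(r \right)} = -39$ ($J{\left(r \right)} = 3 - 42 = -39$)
$\frac{1}{J{\left(-77 \right)} + d{\left(\left(-3\right) \left(-5\right) \right)}} = \frac{1}{-39 - \frac{233}{\left(-3\right) \left(-5\right)}} = \frac{1}{-39 - \frac{233}{15}} = \frac{1}{- \frac{818}{15}} = - \frac{15}{818}$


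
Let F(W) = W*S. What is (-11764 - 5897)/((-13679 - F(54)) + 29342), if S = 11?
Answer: -5887/5023 ≈ -1.1720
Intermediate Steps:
F(W) = 11*W (F(W) = W*11 = 11*W)
(-11764 - 5897)/((-13679 - F(54)) + 29342) = (-11764 - 5897)/((-13679 - 11*54) + 29342) = -17661/((-13679 - 1*594) + 29342) = -17661/((-13679 - 594) + 29342) = -17661/(-14273 + 29342) = -17661/15069 = -17661*1/15069 = -5887/5023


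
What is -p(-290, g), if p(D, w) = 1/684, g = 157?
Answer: -1/684 ≈ -0.0014620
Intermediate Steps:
p(D, w) = 1/684
-p(-290, g) = -1*1/684 = -1/684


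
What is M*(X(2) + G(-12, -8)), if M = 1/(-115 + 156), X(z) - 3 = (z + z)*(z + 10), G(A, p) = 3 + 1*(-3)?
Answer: 51/41 ≈ 1.2439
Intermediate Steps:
G(A, p) = 0 (G(A, p) = 3 - 3 = 0)
X(z) = 3 + 2*z*(10 + z) (X(z) = 3 + (z + z)*(z + 10) = 3 + (2*z)*(10 + z) = 3 + 2*z*(10 + z))
M = 1/41 ≈ 0.024390
M*(X(2) + G(-12, -8)) = ((3 + 2*2² + 20*2) + 0)/41 = ((3 + 2*4 + 40) + 0)/41 = ((3 + 8 + 40) + 0)/41 = (51 + 0)/41 = (1/41)*51 = 51/41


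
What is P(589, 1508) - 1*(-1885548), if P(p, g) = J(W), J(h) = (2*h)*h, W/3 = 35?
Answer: 1907598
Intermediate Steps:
W = 105 (W = 3*35 = 105)
J(h) = 2*h**2
P(p, g) = 22050 (P(p, g) = 2*105**2 = 2*11025 = 22050)
P(589, 1508) - 1*(-1885548) = 22050 - 1*(-1885548) = 22050 + 1885548 = 1907598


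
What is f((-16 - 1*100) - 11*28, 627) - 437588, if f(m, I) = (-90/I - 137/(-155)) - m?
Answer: -14161903797/32395 ≈ -4.3716e+5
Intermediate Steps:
f(m, I) = 137/155 - m - 90/I (f(m, I) = (-90/I - 137*(-1/155)) - m = (-90/I + 137/155) - m = (137/155 - 90/I) - m = 137/155 - m - 90/I)
f((-16 - 1*100) - 11*28, 627) - 437588 = (137/155 - ((-16 - 1*100) - 11*28) - 90/627) - 437588 = (137/155 - ((-16 - 100) - 308) - 90*1/627) - 437588 = (137/155 - (-116 - 308) - 30/209) - 437588 = (137/155 - 1*(-424) - 30/209) - 437588 = (137/155 + 424 - 30/209) - 437588 = 13759463/32395 - 437588 = -14161903797/32395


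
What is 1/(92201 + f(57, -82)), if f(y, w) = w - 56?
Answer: 1/92063 ≈ 1.0862e-5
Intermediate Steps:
f(y, w) = -56 + w
1/(92201 + f(57, -82)) = 1/(92201 + (-56 - 82)) = 1/(92201 - 138) = 1/92063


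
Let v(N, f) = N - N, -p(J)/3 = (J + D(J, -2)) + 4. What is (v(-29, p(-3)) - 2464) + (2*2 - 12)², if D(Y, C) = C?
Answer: -2400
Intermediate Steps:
p(J) = -6 - 3*J (p(J) = -3*((J - 2) + 4) = -3*((-2 + J) + 4) = -3*(2 + J) = -6 - 3*J)
v(N, f) = 0
(v(-29, p(-3)) - 2464) + (2*2 - 12)² = (0 - 2464) + (2*2 - 12)² = -2464 + (4 - 12)² = -2464 + (-8)² = -2464 + 64 = -2400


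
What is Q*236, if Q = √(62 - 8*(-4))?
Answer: 236*√94 ≈ 2288.1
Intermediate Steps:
Q = √94 (Q = √(62 + 32) = √94 ≈ 9.6954)
Q*236 = √94*236 = 236*√94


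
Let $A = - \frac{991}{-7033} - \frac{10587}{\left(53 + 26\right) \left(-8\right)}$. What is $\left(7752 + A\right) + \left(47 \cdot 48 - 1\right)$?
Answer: $\frac{44554758675}{4444856} \approx 10024.0$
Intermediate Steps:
$A = \frac{75084683}{4444856}$ ($A = \left(-991\right) \left(- \frac{1}{7033}\right) - \frac{10587}{79 \left(-8\right)} = \frac{991}{7033} - \frac{10587}{-632} = \frac{991}{7033} - - \frac{10587}{632} = \frac{991}{7033} + \frac{10587}{632} = \frac{75084683}{4444856} \approx 16.892$)
$\left(7752 + A\right) + \left(47 \cdot 48 - 1\right) = \left(7752 + \frac{75084683}{4444856}\right) + \left(47 \cdot 48 - 1\right) = \frac{34531608395}{4444856} + \left(2256 - 1\right) = \frac{34531608395}{4444856} + 2255 = \frac{44554758675}{4444856}$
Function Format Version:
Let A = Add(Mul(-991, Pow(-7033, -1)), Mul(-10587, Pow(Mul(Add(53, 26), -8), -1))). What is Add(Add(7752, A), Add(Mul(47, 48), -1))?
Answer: Rational(44554758675, 4444856) ≈ 10024.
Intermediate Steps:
A = Rational(75084683, 4444856) (A = Add(Mul(-991, Rational(-1, 7033)), Mul(-10587, Pow(Mul(79, -8), -1))) = Add(Rational(991, 7033), Mul(-10587, Pow(-632, -1))) = Add(Rational(991, 7033), Mul(-10587, Rational(-1, 632))) = Add(Rational(991, 7033), Rational(10587, 632)) = Rational(75084683, 4444856) ≈ 16.892)
Add(Add(7752, A), Add(Mul(47, 48), -1)) = Add(Add(7752, Rational(75084683, 4444856)), Add(Mul(47, 48), -1)) = Add(Rational(34531608395, 4444856), Add(2256, -1)) = Add(Rational(34531608395, 4444856), 2255) = Rational(44554758675, 4444856)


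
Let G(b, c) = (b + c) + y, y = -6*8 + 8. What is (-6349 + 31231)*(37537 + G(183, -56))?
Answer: 936160368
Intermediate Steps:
y = -40 (y = -48 + 8 = -40)
G(b, c) = -40 + b + c (G(b, c) = (b + c) - 40 = -40 + b + c)
(-6349 + 31231)*(37537 + G(183, -56)) = (-6349 + 31231)*(37537 + (-40 + 183 - 56)) = 24882*(37537 + 87) = 24882*37624 = 936160368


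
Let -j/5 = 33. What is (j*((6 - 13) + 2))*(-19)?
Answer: -15675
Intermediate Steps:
j = -165 (j = -5*33 = -165)
(j*((6 - 13) + 2))*(-19) = -165*((6 - 13) + 2)*(-19) = -165*(-7 + 2)*(-19) = -165*(-5)*(-19) = 825*(-19) = -15675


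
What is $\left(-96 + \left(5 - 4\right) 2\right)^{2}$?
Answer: $8836$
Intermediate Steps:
$\left(-96 + \left(5 - 4\right) 2\right)^{2} = \left(-96 + 1 \cdot 2\right)^{2} = \left(-96 + 2\right)^{2} = \left(-94\right)^{2} = 8836$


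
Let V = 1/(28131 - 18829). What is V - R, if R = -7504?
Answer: 69802209/9302 ≈ 7504.0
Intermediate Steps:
V = 1/9302 ≈ 0.00010750
V - R = 1/9302 - 1*(-7504) = 1/9302 + 7504 = 69802209/9302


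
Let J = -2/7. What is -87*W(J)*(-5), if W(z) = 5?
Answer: 2175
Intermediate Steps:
J = -2/7 (J = -2*1/7 = -2/7 ≈ -0.28571)
-87*W(J)*(-5) = -87*5*(-5) = -435*(-5) = 2175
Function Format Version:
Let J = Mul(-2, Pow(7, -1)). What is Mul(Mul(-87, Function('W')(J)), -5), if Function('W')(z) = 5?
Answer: 2175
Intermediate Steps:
J = Rational(-2, 7) (J = Mul(-2, Rational(1, 7)) = Rational(-2, 7) ≈ -0.28571)
Mul(Mul(-87, Function('W')(J)), -5) = Mul(Mul(-87, 5), -5) = Mul(-435, -5) = 2175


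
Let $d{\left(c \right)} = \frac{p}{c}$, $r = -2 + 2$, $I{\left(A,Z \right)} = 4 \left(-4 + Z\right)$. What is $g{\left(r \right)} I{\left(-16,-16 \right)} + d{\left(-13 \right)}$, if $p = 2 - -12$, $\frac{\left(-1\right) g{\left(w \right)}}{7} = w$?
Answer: $- \frac{14}{13} \approx -1.0769$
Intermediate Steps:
$I{\left(A,Z \right)} = -16 + 4 Z$
$r = 0$
$g{\left(w \right)} = - 7 w$
$p = 14$ ($p = 2 + 12 = 14$)
$d{\left(c \right)} = \frac{14}{c}$
$g{\left(r \right)} I{\left(-16,-16 \right)} + d{\left(-13 \right)} = \left(-7\right) 0 \left(-16 + 4 \left(-16\right)\right) + \frac{14}{-13} = 0 \left(-16 - 64\right) + 14 \left(- \frac{1}{13}\right) = 0 \left(-80\right) - \frac{14}{13} = 0 - \frac{14}{13} = - \frac{14}{13}$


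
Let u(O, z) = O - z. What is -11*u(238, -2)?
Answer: -2640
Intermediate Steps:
-11*u(238, -2) = -11*(238 - 1*(-2)) = -11*(238 + 2) = -11*240 = -2640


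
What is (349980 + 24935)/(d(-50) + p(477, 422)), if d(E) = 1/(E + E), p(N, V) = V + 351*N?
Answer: 37491500/16784899 ≈ 2.2336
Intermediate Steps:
d(E) = 1/(2*E)
(349980 + 24935)/(d(-50) + p(477, 422)) = (349980 + 24935)/((½)/(-50) + (422 + 351*477)) = 374915/((½)*(-1/50) + (422 + 167427)) = 374915/(-1/100 + 167849) = 374915/(16784899/100) = 374915*(100/16784899) = 37491500/16784899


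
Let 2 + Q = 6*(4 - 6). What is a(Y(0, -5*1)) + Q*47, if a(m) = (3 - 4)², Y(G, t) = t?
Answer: -657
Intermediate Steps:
Q = -14 (Q = -2 + 6*(4 - 6) = -2 + 6*(-2) = -2 - 12 = -14)
a(m) = 1 (a(m) = (-1)² = 1)
a(Y(0, -5*1)) + Q*47 = 1 - 14*47 = 1 - 658 = -657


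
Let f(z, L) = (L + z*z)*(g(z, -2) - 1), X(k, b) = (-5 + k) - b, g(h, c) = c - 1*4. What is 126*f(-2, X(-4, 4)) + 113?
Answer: 8051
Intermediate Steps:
g(h, c) = -4 + c (g(h, c) = c - 4 = -4 + c)
X(k, b) = -5 + k - b
f(z, L) = -7*L - 7*z² (f(z, L) = (L + z*z)*((-4 - 2) - 1) = (L + z²)*(-6 - 1) = (L + z²)*(-7) = -7*L - 7*z²)
126*f(-2, X(-4, 4)) + 113 = 126*(-7*(-5 - 4 - 1*4) - 7*(-2)²) + 113 = 126*(-7*(-5 - 4 - 4) - 7*4) + 113 = 126*(-7*(-13) - 28) + 113 = 126*(91 - 28) + 113 = 126*63 + 113 = 7938 + 113 = 8051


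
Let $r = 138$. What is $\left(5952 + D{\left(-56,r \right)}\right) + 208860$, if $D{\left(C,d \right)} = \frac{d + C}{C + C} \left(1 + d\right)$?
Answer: $\frac{12023773}{56} \approx 2.1471 \cdot 10^{5}$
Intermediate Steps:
$D{\left(C,d \right)} = \frac{\left(1 + d\right) \left(C + d\right)}{2 C}$ ($D{\left(C,d \right)} = \frac{C + d}{2 C} \left(1 + d\right) = \frac{\left(1 + d\right) \left(C + d\right)}{2 C}$)
$\left(5952 + D{\left(-56,r \right)}\right) + 208860 = \left(5952 + \frac{138 + 138^{2} - 56 \left(1 + 138\right)}{2 \left(-56\right)}\right) + 208860 = \left(5952 + \frac{1}{2} \left(- \frac{1}{56}\right) \left(138 + 19044 - 7784\right)\right) + 208860 = \left(5952 + \frac{1}{2} \left(- \frac{1}{56}\right) 11398\right) + 208860 = \left(5952 - \frac{5699}{56}\right) + 208860 = \frac{327613}{56} + 208860 = \frac{12023773}{56}$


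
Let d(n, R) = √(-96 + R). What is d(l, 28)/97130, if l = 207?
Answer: I*√17/48565 ≈ 8.4899e-5*I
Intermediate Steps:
d(l, 28)/97130 = √(-96 + 28)/97130 = √(-68)*(1/97130) = (2*I*√17)*(1/97130) = I*√17/48565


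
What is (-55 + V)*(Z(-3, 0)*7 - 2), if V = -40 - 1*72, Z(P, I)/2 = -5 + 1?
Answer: 9686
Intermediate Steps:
Z(P, I) = -8 (Z(P, I) = 2*(-5 + 1) = 2*(-4) = -8)
V = -112 (V = -40 - 72 = -112)
(-55 + V)*(Z(-3, 0)*7 - 2) = (-55 - 112)*(-8*7 - 2) = -167*(-56 - 2) = -167*(-58) = 9686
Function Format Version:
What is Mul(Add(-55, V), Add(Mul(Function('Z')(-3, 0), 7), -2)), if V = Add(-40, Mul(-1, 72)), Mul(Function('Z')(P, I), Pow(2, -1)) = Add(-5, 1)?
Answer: 9686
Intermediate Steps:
Function('Z')(P, I) = -8 (Function('Z')(P, I) = Mul(2, Add(-5, 1)) = Mul(2, -4) = -8)
V = -112 (V = Add(-40, -72) = -112)
Mul(Add(-55, V), Add(Mul(Function('Z')(-3, 0), 7), -2)) = Mul(Add(-55, -112), Add(Mul(-8, 7), -2)) = Mul(-167, Add(-56, -2)) = Mul(-167, -58) = 9686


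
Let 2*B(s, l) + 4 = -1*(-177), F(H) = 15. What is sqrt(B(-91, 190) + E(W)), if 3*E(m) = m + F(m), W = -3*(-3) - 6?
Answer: sqrt(370)/2 ≈ 9.6177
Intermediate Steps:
W = 3 (W = 9 - 6 = 3)
E(m) = 5 + m/3 (E(m) = (m + 15)/3 = (15 + m)/3 = 5 + m/3)
B(s, l) = 173/2 (B(s, l) = -2 + (-1*(-177))/2 = -2 + (1/2)*177 = -2 + 177/2 = 173/2)
sqrt(B(-91, 190) + E(W)) = sqrt(173/2 + (5 + (1/3)*3)) = sqrt(173/2 + (5 + 1)) = sqrt(173/2 + 6) = sqrt(185/2) = sqrt(370)/2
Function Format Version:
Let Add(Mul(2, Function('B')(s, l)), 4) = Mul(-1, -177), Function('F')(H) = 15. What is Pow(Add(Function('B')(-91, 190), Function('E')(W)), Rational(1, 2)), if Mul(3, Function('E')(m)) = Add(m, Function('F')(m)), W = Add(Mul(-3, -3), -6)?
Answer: Mul(Rational(1, 2), Pow(370, Rational(1, 2))) ≈ 9.6177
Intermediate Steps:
W = 3 (W = Add(9, -6) = 3)
Function('E')(m) = Add(5, Mul(Rational(1, 3), m)) (Function('E')(m) = Mul(Rational(1, 3), Add(m, 15)) = Mul(Rational(1, 3), Add(15, m)) = Add(5, Mul(Rational(1, 3), m)))
Function('B')(s, l) = Rational(173, 2) (Function('B')(s, l) = Add(-2, Mul(Rational(1, 2), Mul(-1, -177))) = Add(-2, Mul(Rational(1, 2), 177)) = Add(-2, Rational(177, 2)) = Rational(173, 2))
Pow(Add(Function('B')(-91, 190), Function('E')(W)), Rational(1, 2)) = Pow(Add(Rational(173, 2), Add(5, Mul(Rational(1, 3), 3))), Rational(1, 2)) = Pow(Add(Rational(173, 2), Add(5, 1)), Rational(1, 2)) = Pow(Add(Rational(173, 2), 6), Rational(1, 2)) = Pow(Rational(185, 2), Rational(1, 2)) = Mul(Rational(1, 2), Pow(370, Rational(1, 2)))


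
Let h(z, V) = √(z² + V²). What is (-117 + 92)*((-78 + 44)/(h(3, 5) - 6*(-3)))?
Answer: 1530/29 - 85*√34/29 ≈ 35.668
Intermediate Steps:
h(z, V) = √(V² + z²)
(-117 + 92)*((-78 + 44)/(h(3, 5) - 6*(-3))) = (-117 + 92)*((-78 + 44)/(√(5² + 3²) - 6*(-3))) = -(-850)/(√(25 + 9) + 18) = -(-850)/(√34 + 18) = -(-850)/(18 + √34) = 850/(18 + √34)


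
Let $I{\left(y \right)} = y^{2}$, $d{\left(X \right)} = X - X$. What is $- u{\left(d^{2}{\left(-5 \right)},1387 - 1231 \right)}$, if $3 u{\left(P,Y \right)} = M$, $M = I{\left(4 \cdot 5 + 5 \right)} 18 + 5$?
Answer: $- \frac{11255}{3} \approx -3751.7$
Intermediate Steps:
$d{\left(X \right)} = 0$
$M = 11255$ ($M = \left(4 \cdot 5 + 5\right)^{2} \cdot 18 + 5 = \left(20 + 5\right)^{2} \cdot 18 + 5 = 25^{2} \cdot 18 + 5 = 625 \cdot 18 + 5 = 11250 + 5 = 11255$)
$u{\left(P,Y \right)} = \frac{11255}{3}$ ($u{\left(P,Y \right)} = \frac{1}{3} \cdot 11255 = \frac{11255}{3}$)
$- u{\left(d^{2}{\left(-5 \right)},1387 - 1231 \right)} = \left(-1\right) \frac{11255}{3} = - \frac{11255}{3}$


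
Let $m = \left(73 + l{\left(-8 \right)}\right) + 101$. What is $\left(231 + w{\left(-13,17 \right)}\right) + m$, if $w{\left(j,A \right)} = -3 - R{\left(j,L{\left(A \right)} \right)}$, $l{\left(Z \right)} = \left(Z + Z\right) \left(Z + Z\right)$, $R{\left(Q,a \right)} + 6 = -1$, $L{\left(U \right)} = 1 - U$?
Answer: $665$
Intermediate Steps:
$R{\left(Q,a \right)} = -7$ ($R{\left(Q,a \right)} = -6 - 1 = -7$)
$l{\left(Z \right)} = 4 Z^{2}$ ($l{\left(Z \right)} = 2 Z 2 Z = 4 Z^{2}$)
$w{\left(j,A \right)} = 4$ ($w{\left(j,A \right)} = -3 - -7 = -3 + 7 = 4$)
$m = 430$ ($m = \left(73 + 4 \left(-8\right)^{2}\right) + 101 = \left(73 + 4 \cdot 64\right) + 101 = \left(73 + 256\right) + 101 = 329 + 101 = 430$)
$\left(231 + w{\left(-13,17 \right)}\right) + m = \left(231 + 4\right) + 430 = 235 + 430 = 665$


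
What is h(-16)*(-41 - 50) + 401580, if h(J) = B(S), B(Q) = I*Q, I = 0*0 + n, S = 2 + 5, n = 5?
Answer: 398395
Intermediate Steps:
S = 7
I = 5 (I = 0*0 + 5 = 0 + 5 = 5)
B(Q) = 5*Q
h(J) = 35 (h(J) = 5*7 = 35)
h(-16)*(-41 - 50) + 401580 = 35*(-41 - 50) + 401580 = 35*(-91) + 401580 = -3185 + 401580 = 398395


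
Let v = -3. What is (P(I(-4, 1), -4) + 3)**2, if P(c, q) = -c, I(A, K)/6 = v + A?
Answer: 2025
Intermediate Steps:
I(A, K) = -18 + 6*A (I(A, K) = 6*(-3 + A) = -18 + 6*A)
(P(I(-4, 1), -4) + 3)**2 = (-(-18 + 6*(-4)) + 3)**2 = (-(-18 - 24) + 3)**2 = (-1*(-42) + 3)**2 = (42 + 3)**2 = 45**2 = 2025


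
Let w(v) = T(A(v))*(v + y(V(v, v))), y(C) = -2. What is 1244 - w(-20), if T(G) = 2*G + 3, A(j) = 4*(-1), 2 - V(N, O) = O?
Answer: 1134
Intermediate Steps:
V(N, O) = 2 - O
A(j) = -4
T(G) = 3 + 2*G
w(v) = 10 - 5*v (w(v) = (3 + 2*(-4))*(v - 2) = (3 - 8)*(-2 + v) = -5*(-2 + v) = 10 - 5*v)
1244 - w(-20) = 1244 - (10 - 5*(-20)) = 1244 - (10 + 100) = 1244 - 1*110 = 1244 - 110 = 1134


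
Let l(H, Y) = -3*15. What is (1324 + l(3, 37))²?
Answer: 1635841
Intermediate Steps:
l(H, Y) = -45
(1324 + l(3, 37))² = (1324 - 45)² = 1279² = 1635841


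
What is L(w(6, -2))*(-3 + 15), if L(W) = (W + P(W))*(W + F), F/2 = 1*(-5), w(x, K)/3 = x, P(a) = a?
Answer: 3456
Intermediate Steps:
w(x, K) = 3*x
F = -10 (F = 2*(1*(-5)) = 2*(-5) = -10)
L(W) = 2*W*(-10 + W) (L(W) = (W + W)*(W - 10) = (2*W)*(-10 + W) = 2*W*(-10 + W))
L(w(6, -2))*(-3 + 15) = (2*(3*6)*(-10 + 3*6))*(-3 + 15) = (2*18*(-10 + 18))*12 = (2*18*8)*12 = 288*12 = 3456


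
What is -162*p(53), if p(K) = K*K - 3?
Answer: -454572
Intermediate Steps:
p(K) = -3 + K² (p(K) = K² - 3 = -3 + K²)
-162*p(53) = -162*(-3 + 53²) = -162*(-3 + 2809) = -162*2806 = -454572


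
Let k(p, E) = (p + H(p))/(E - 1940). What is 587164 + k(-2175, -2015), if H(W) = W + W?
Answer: 464448029/791 ≈ 5.8717e+5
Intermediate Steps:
H(W) = 2*W
k(p, E) = 3*p/(-1940 + E) (k(p, E) = (p + 2*p)/(E - 1940) = (3*p)/(-1940 + E) = 3*p/(-1940 + E))
587164 + k(-2175, -2015) = 587164 + 3*(-2175)/(-1940 - 2015) = 587164 + 3*(-2175)/(-3955) = 587164 + 3*(-2175)*(-1/3955) = 587164 + 1305/791 = 464448029/791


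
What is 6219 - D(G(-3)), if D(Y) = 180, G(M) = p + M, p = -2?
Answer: 6039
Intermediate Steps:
G(M) = -2 + M
6219 - D(G(-3)) = 6219 - 1*180 = 6219 - 180 = 6039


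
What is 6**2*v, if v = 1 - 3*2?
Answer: -180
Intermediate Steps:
v = -5 (v = 1 - 6 = -5)
6**2*v = 6**2*(-5) = 36*(-5) = -180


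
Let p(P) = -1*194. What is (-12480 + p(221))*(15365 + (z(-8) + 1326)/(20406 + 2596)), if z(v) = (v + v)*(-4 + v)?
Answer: -2239668470576/11501 ≈ -1.9474e+8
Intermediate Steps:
z(v) = 2*v*(-4 + v) (z(v) = (2*v)*(-4 + v) = 2*v*(-4 + v))
p(P) = -194
(-12480 + p(221))*(15365 + (z(-8) + 1326)/(20406 + 2596)) = (-12480 - 194)*(15365 + (2*(-8)*(-4 - 8) + 1326)/(20406 + 2596)) = -12674*(15365 + (2*(-8)*(-12) + 1326)/23002) = -12674*(15365 + (192 + 1326)*(1/23002)) = -12674*(15365 + 1518*(1/23002)) = -12674*(15365 + 759/11501) = -12674*176713624/11501 = -2239668470576/11501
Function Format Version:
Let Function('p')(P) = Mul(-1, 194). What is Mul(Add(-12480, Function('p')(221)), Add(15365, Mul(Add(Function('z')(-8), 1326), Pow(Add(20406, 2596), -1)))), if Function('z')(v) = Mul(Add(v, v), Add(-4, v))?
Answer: Rational(-2239668470576, 11501) ≈ -1.9474e+8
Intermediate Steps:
Function('z')(v) = Mul(2, v, Add(-4, v)) (Function('z')(v) = Mul(Mul(2, v), Add(-4, v)) = Mul(2, v, Add(-4, v)))
Function('p')(P) = -194
Mul(Add(-12480, Function('p')(221)), Add(15365, Mul(Add(Function('z')(-8), 1326), Pow(Add(20406, 2596), -1)))) = Mul(Add(-12480, -194), Add(15365, Mul(Add(Mul(2, -8, Add(-4, -8)), 1326), Pow(Add(20406, 2596), -1)))) = Mul(-12674, Add(15365, Mul(Add(Mul(2, -8, -12), 1326), Pow(23002, -1)))) = Mul(-12674, Add(15365, Mul(Add(192, 1326), Rational(1, 23002)))) = Mul(-12674, Add(15365, Mul(1518, Rational(1, 23002)))) = Mul(-12674, Add(15365, Rational(759, 11501))) = Mul(-12674, Rational(176713624, 11501)) = Rational(-2239668470576, 11501)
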